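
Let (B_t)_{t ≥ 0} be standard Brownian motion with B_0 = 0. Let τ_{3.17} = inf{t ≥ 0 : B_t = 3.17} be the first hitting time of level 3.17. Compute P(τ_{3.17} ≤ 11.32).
P(τ_{3.17} ≤ 11.32) = 2(1 − Φ(3.17/√11.32)) = 2(1 − Φ(0.9422)) ≈ 0.3461

By the reflection principle for standard BM, P(τ_b ≤ t) = 2 · P(B_t ≥ b). Since B_t ~ N(0, t), P(B_t ≥ 3.17) = 1 − Φ(3.17/√t) = 1 − Φ(3.17/√11.32) = 1 − Φ(0.9422) ≈ 0.17305. Doubling: P(τ_{3.17} ≤ 11.32) ≈ 2 · 0.17305 = 0.34610 ≈ 0.3461.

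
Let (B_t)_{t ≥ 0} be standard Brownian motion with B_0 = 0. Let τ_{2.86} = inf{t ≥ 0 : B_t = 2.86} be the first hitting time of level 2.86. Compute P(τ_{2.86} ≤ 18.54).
P(τ_{2.86} ≤ 18.54) = 2(1 − Φ(2.86/√18.54)) = 2(1 − Φ(0.6642)) ≈ 0.5066

By the reflection principle for standard BM, P(τ_b ≤ t) = 2 · P(B_t ≥ b). Since B_t ~ N(0, t), P(B_t ≥ 2.86) = 1 − Φ(2.86/√t) = 1 − Φ(2.86/√18.54) = 1 − Φ(0.6642) ≈ 0.25328. Doubling: P(τ_{2.86} ≤ 18.54) ≈ 2 · 0.25328 = 0.50656 ≈ 0.5066.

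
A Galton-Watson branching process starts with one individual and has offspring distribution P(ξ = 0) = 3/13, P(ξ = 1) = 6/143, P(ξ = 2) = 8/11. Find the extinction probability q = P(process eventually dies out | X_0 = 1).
q = 33/104

The pgf is f(s) = 3/13 + 6/143·s + 8/11·s². The extinction probability q is the smallest fixed point of f in [0, 1]. Setting s = f(s):
  8/11·s² + (6/143 − 1)·s + 3/13 = 0
  8/11·s² − (3/13 + 8/11)·s + 3/13 = 0
which factors as (s − 1)·(8/11·s − 3/13) = 0, giving roots s = 1 and s = (3/13)/(8/11) = 33/104.
Mean offspring μ = 6/143 + 2·8/11 = 214/143 > 1 (supercritical), so q < 1. The extinction probability is the smaller root: q = (3/13)/(8/11) = 33/104.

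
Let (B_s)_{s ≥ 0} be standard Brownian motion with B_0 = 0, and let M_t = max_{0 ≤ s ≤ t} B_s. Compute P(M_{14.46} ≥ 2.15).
P(M_{14.46} ≥ 2.15) = 2·P(B_{14.46} ≥ 2.15) = 2(1 − Φ(2.15/√14.46)) ≈ 0.5718

By the reflection principle for Brownian motion, P(M_t ≥ a) = 2 · P(B_t ≥ a) for a ≥ 0. Since B_t ~ N(0, t), P(B_t ≥ 2.15) = 1 − Φ(2.15/√t) = 1 − Φ(2.15/√14.46) = 1 − Φ(0.5654). So
  P(M_{14.46} ≥ 2.15) = 2(1 − Φ(0.5654)) ≈ 0.5718.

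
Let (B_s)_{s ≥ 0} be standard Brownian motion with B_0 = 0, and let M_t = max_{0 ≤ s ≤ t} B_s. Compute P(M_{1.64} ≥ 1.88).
P(M_{1.64} ≥ 1.88) = 2·P(B_{1.64} ≥ 1.88) = 2(1 − Φ(1.88/√1.64)) ≈ 0.1421

By the reflection principle for Brownian motion, P(M_t ≥ a) = 2 · P(B_t ≥ a) for a ≥ 0. Since B_t ~ N(0, t), P(B_t ≥ 1.88) = 1 − Φ(1.88/√t) = 1 − Φ(1.88/√1.64) = 1 − Φ(1.4680). So
  P(M_{1.64} ≥ 1.88) = 2(1 − Φ(1.4680)) ≈ 0.1421.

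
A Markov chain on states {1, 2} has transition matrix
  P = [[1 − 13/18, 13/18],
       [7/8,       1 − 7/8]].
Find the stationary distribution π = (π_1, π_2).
π_1 = 63/115, π_2 = 52/115

Solve πP = π with π_1 + π_2 = 1. From πP = π: π_1 · (1 − 13/18) + π_2 · 7/8 = π_1 ⇒ π_2 · 7/8 = π_1 · 13/18 ⇒ π_2/π_1 = (13/18)/(7/8) = 52/63. Together with π_1 + π_2 = 1:
  π_1 = (7/8)/(13/18 + 7/8) = (7/8)/(115/72) = 63/115,
  π_2 = (13/18)/(13/18 + 7/8) = (13/18)/(115/72) = 52/115.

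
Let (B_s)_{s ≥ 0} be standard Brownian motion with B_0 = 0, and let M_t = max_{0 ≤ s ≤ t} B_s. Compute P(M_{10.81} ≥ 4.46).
P(M_{10.81} ≥ 4.46) = 2·P(B_{10.81} ≥ 4.46) = 2(1 − Φ(4.46/√10.81)) ≈ 0.1749

By the reflection principle for Brownian motion, P(M_t ≥ a) = 2 · P(B_t ≥ a) for a ≥ 0. Since B_t ~ N(0, t), P(B_t ≥ 4.46) = 1 − Φ(4.46/√t) = 1 − Φ(4.46/√10.81) = 1 − Φ(1.3565). So
  P(M_{10.81} ≥ 4.46) = 2(1 − Φ(1.3565)) ≈ 0.1749.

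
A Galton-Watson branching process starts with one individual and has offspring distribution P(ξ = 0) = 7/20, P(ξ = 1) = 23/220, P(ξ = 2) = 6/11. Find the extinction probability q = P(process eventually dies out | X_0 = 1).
q = 77/120

The pgf is f(s) = 7/20 + 23/220·s + 6/11·s². The extinction probability q is the smallest fixed point of f in [0, 1]. Setting s = f(s):
  6/11·s² + (23/220 − 1)·s + 7/20 = 0
  6/11·s² − (7/20 + 6/11)·s + 7/20 = 0
which factors as (s − 1)·(6/11·s − 7/20) = 0, giving roots s = 1 and s = (7/20)/(6/11) = 77/120.
Mean offspring μ = 23/220 + 2·6/11 = 263/220 > 1 (supercritical), so q < 1. The extinction probability is the smaller root: q = (7/20)/(6/11) = 77/120.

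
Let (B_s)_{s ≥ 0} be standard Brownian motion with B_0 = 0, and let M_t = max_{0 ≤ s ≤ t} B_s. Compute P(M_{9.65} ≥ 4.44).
P(M_{9.65} ≥ 4.44) = 2·P(B_{9.65} ≥ 4.44) = 2(1 − Φ(4.44/√9.65)) ≈ 0.1529

By the reflection principle for Brownian motion, P(M_t ≥ a) = 2 · P(B_t ≥ a) for a ≥ 0. Since B_t ~ N(0, t), P(B_t ≥ 4.44) = 1 − Φ(4.44/√t) = 1 − Φ(4.44/√9.65) = 1 − Φ(1.4293). So
  P(M_{9.65} ≥ 4.44) = 2(1 − Φ(1.4293)) ≈ 0.1529.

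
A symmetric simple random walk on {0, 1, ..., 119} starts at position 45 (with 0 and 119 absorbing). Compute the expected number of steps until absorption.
E[τ | X_0 = 45] = 3330

Let v_k = E[τ | X_0 = k]. Boundary: v_0 = v_119 = 0. Recurrence: v_k = 1 + (v_{k-1} + v_{k+1})/2 for 1 ≤ k ≤ 118. The particular solution to v_k − (v_{k-1} + v_{k+1})/2 = 1 is v_k = −k^2. Adding homogeneous solution A + B k and matching boundaries gives v_k = k (119 − k). Substituting k = 45: v_45 = 45 · 74 = 3330.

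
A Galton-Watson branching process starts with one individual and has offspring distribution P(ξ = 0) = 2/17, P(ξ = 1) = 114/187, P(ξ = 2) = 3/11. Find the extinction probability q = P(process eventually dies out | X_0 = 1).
q = 22/51

The pgf is f(s) = 2/17 + 114/187·s + 3/11·s². The extinction probability q is the smallest fixed point of f in [0, 1]. Setting s = f(s):
  3/11·s² + (114/187 − 1)·s + 2/17 = 0
  3/11·s² − (2/17 + 3/11)·s + 2/17 = 0
which factors as (s − 1)·(3/11·s − 2/17) = 0, giving roots s = 1 and s = (2/17)/(3/11) = 22/51.
Mean offspring μ = 114/187 + 2·3/11 = 216/187 > 1 (supercritical), so q < 1. The extinction probability is the smaller root: q = (2/17)/(3/11) = 22/51.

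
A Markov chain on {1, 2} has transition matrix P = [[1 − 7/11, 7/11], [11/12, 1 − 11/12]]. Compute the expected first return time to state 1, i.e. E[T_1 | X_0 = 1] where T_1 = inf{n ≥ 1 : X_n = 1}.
E[T_1 | X_0 = 1] = 1/π_1 = 205/121

For an irreducible recurrent Markov chain with stationary distribution π, E[T_i | X_0 = i] = 1/π_i (Kac's formula). Here π_1 = (11/12)/(7/11 + 11/12) = (11/12)/(205/132) = 121/205, so E[T_1 | X_0 = 1] = 1/π_1 = (7/11 + 11/12)/(11/12) = (205/132)/(11/12) = 205/121.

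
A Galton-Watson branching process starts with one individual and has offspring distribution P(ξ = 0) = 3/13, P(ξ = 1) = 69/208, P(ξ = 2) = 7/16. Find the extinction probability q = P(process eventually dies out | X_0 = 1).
q = 48/91

The pgf is f(s) = 3/13 + 69/208·s + 7/16·s². The extinction probability q is the smallest fixed point of f in [0, 1]. Setting s = f(s):
  7/16·s² + (69/208 − 1)·s + 3/13 = 0
  7/16·s² − (3/13 + 7/16)·s + 3/13 = 0
which factors as (s − 1)·(7/16·s − 3/13) = 0, giving roots s = 1 and s = (3/13)/(7/16) = 48/91.
Mean offspring μ = 69/208 + 2·7/16 = 251/208 > 1 (supercritical), so q < 1. The extinction probability is the smaller root: q = (3/13)/(7/16) = 48/91.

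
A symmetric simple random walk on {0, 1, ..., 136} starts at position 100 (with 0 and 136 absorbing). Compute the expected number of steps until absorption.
E[τ | X_0 = 100] = 3600

Let v_k = E[τ | X_0 = k]. Boundary: v_0 = v_136 = 0. Recurrence: v_k = 1 + (v_{k-1} + v_{k+1})/2 for 1 ≤ k ≤ 135. The particular solution to v_k − (v_{k-1} + v_{k+1})/2 = 1 is v_k = −k^2. Adding homogeneous solution A + B k and matching boundaries gives v_k = k (136 − k). Substituting k = 100: v_100 = 100 · 36 = 3600.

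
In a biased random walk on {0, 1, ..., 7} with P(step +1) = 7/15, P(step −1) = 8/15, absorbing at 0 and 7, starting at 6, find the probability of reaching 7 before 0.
P(hit 7 before 0) = (1 − (8/7)^6) / (1 − (8/7)^7) = 1011465/1273609

Let u_k denote P(reach 7 before 0 | start at k). Boundary: u_0 = 0, u_7 = 1. Recurrence: u_k = 7/15·u_{k+1} + 8/15·u_{k-1} for 1 ≤ k ≤ 6. Try u_k = A + B·r^k with r = q/p = (8/15)/(7/15) = 8/7. Substitution satisfies the recurrence; boundary conditions give:
  u_k = (1 − r^k) / (1 − r^N) = (1 − (8/7)^6) / (1 − (8/7)^7) = 1011465/1273609.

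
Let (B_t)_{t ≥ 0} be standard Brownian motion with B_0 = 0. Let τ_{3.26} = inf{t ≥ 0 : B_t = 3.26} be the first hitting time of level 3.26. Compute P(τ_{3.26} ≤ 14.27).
P(τ_{3.26} ≤ 14.27) = 2(1 − Φ(3.26/√14.27)) = 2(1 − Φ(0.8630)) ≈ 0.3881

By the reflection principle for standard BM, P(τ_b ≤ t) = 2 · P(B_t ≥ b). Since B_t ~ N(0, t), P(B_t ≥ 3.26) = 1 − Φ(3.26/√t) = 1 − Φ(3.26/√14.27) = 1 − Φ(0.8630) ≈ 0.19407. Doubling: P(τ_{3.26} ≤ 14.27) ≈ 2 · 0.19407 = 0.38814 ≈ 0.3881.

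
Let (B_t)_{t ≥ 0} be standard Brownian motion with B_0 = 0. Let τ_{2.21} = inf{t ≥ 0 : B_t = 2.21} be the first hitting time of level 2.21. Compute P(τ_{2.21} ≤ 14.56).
P(τ_{2.21} ≤ 14.56) = 2(1 − Φ(2.21/√14.56)) = 2(1 − Φ(0.5792)) ≈ 0.5625

By the reflection principle for standard BM, P(τ_b ≤ t) = 2 · P(B_t ≥ b). Since B_t ~ N(0, t), P(B_t ≥ 2.21) = 1 − Φ(2.21/√t) = 1 − Φ(2.21/√14.56) = 1 − Φ(0.5792) ≈ 0.28123. Doubling: P(τ_{2.21} ≤ 14.56) ≈ 2 · 0.28123 = 0.56246 ≈ 0.5625.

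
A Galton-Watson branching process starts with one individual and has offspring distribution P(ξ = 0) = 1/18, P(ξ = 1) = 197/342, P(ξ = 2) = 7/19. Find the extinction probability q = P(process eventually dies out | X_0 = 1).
q = 19/126

The pgf is f(s) = 1/18 + 197/342·s + 7/19·s². The extinction probability q is the smallest fixed point of f in [0, 1]. Setting s = f(s):
  7/19·s² + (197/342 − 1)·s + 1/18 = 0
  7/19·s² − (1/18 + 7/19)·s + 1/18 = 0
which factors as (s − 1)·(7/19·s − 1/18) = 0, giving roots s = 1 and s = (1/18)/(7/19) = 19/126.
Mean offspring μ = 197/342 + 2·7/19 = 449/342 > 1 (supercritical), so q < 1. The extinction probability is the smaller root: q = (1/18)/(7/19) = 19/126.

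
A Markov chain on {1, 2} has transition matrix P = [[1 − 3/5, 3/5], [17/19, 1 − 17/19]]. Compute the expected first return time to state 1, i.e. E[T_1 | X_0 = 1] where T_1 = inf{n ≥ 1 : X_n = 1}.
E[T_1 | X_0 = 1] = 1/π_1 = 142/85

For an irreducible recurrent Markov chain with stationary distribution π, E[T_i | X_0 = i] = 1/π_i (Kac's formula). Here π_1 = (17/19)/(3/5 + 17/19) = (17/19)/(142/95) = 85/142, so E[T_1 | X_0 = 1] = 1/π_1 = (3/5 + 17/19)/(17/19) = (142/95)/(17/19) = 142/85.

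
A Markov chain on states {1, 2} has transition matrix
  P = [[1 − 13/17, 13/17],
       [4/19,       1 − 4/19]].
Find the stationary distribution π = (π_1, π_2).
π_1 = 68/315, π_2 = 247/315

Solve πP = π with π_1 + π_2 = 1. From πP = π: π_1 · (1 − 13/17) + π_2 · 4/19 = π_1 ⇒ π_2 · 4/19 = π_1 · 13/17 ⇒ π_2/π_1 = (13/17)/(4/19) = 247/68. Together with π_1 + π_2 = 1:
  π_1 = (4/19)/(13/17 + 4/19) = (4/19)/(315/323) = 68/315,
  π_2 = (13/17)/(13/17 + 4/19) = (13/17)/(315/323) = 247/315.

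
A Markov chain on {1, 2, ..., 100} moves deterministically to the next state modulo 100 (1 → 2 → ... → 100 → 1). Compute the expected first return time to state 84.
E[T_84 | X_0 = 84] = 100

The chain cycles deterministically, so starting at state 84 it returns in exactly 100 steps. Equivalently, the stationary distribution is uniform π_j = 1/100 for every state j, so by Kac's formula E[T_84] = 1/π_84 = 100.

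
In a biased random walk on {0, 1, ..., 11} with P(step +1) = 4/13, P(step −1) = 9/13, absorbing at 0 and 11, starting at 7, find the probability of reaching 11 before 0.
P(hit 11 before 0) = (1 − (9/4)^7) / (1 − (9/4)^11) = 244049152/6275373061

Let u_k denote P(reach 11 before 0 | start at k). Boundary: u_0 = 0, u_11 = 1. Recurrence: u_k = 4/13·u_{k+1} + 9/13·u_{k-1} for 1 ≤ k ≤ 10. Try u_k = A + B·r^k with r = q/p = (9/13)/(4/13) = 9/4. Substitution satisfies the recurrence; boundary conditions give:
  u_k = (1 − r^k) / (1 − r^N) = (1 − (9/4)^7) / (1 − (9/4)^11) = 244049152/6275373061.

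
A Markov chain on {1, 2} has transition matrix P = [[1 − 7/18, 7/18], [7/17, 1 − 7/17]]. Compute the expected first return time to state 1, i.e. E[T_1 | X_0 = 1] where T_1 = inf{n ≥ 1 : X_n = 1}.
E[T_1 | X_0 = 1] = 1/π_1 = 35/18

For an irreducible recurrent Markov chain with stationary distribution π, E[T_i | X_0 = i] = 1/π_i (Kac's formula). Here π_1 = (7/17)/(7/18 + 7/17) = (7/17)/(245/306) = 18/35, so E[T_1 | X_0 = 1] = 1/π_1 = (7/18 + 7/17)/(7/17) = (245/306)/(7/17) = 35/18.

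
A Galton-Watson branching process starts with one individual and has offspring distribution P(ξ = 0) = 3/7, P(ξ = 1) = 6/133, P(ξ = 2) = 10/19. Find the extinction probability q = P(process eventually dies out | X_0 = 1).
q = 57/70

The pgf is f(s) = 3/7 + 6/133·s + 10/19·s². The extinction probability q is the smallest fixed point of f in [0, 1]. Setting s = f(s):
  10/19·s² + (6/133 − 1)·s + 3/7 = 0
  10/19·s² − (3/7 + 10/19)·s + 3/7 = 0
which factors as (s − 1)·(10/19·s − 3/7) = 0, giving roots s = 1 and s = (3/7)/(10/19) = 57/70.
Mean offspring μ = 6/133 + 2·10/19 = 146/133 > 1 (supercritical), so q < 1. The extinction probability is the smaller root: q = (3/7)/(10/19) = 57/70.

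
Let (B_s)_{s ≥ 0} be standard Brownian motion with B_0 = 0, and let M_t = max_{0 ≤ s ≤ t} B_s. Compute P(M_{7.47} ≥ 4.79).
P(M_{7.47} ≥ 4.79) = 2·P(B_{7.47} ≥ 4.79) = 2(1 − Φ(4.79/√7.47)) ≈ 0.0797

By the reflection principle for Brownian motion, P(M_t ≥ a) = 2 · P(B_t ≥ a) for a ≥ 0. Since B_t ~ N(0, t), P(B_t ≥ 4.79) = 1 − Φ(4.79/√t) = 1 − Φ(4.79/√7.47) = 1 − Φ(1.7526). So
  P(M_{7.47} ≥ 4.79) = 2(1 − Φ(1.7526)) ≈ 0.0797.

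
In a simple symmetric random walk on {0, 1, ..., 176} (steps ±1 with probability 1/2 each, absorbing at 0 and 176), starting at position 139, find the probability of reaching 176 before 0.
P(hit 176 before 0) = 139/176

Let u_k = P(hit 176 before 0 | start at k). Then u_0 = 0, u_176 = 1, and u_k = u_{k-1}/2 + u_{k+1}/2 for 1 ≤ k ≤ 175. This harmonic recurrence is solved by u_k = k/176, giving u_139 = 139/176.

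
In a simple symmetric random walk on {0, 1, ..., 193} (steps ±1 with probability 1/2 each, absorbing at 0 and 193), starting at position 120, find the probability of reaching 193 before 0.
P(hit 193 before 0) = 120/193

Let u_k = P(hit 193 before 0 | start at k). Then u_0 = 0, u_193 = 1, and u_k = u_{k-1}/2 + u_{k+1}/2 for 1 ≤ k ≤ 192. This harmonic recurrence is solved by u_k = k/193, giving u_120 = 120/193.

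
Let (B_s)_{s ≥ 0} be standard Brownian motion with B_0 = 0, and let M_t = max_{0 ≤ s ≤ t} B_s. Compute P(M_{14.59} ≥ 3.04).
P(M_{14.59} ≥ 3.04) = 2·P(B_{14.59} ≥ 3.04) = 2(1 − Φ(3.04/√14.59)) ≈ 0.4261

By the reflection principle for Brownian motion, P(M_t ≥ a) = 2 · P(B_t ≥ a) for a ≥ 0. Since B_t ~ N(0, t), P(B_t ≥ 3.04) = 1 − Φ(3.04/√t) = 1 − Φ(3.04/√14.59) = 1 − Φ(0.7959). So
  P(M_{14.59} ≥ 3.04) = 2(1 − Φ(0.7959)) ≈ 0.4261.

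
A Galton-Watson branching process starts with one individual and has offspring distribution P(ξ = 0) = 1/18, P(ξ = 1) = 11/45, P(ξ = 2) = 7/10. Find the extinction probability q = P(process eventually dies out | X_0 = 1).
q = 5/63

The pgf is f(s) = 1/18 + 11/45·s + 7/10·s². The extinction probability q is the smallest fixed point of f in [0, 1]. Setting s = f(s):
  7/10·s² + (11/45 − 1)·s + 1/18 = 0
  7/10·s² − (1/18 + 7/10)·s + 1/18 = 0
which factors as (s − 1)·(7/10·s − 1/18) = 0, giving roots s = 1 and s = (1/18)/(7/10) = 5/63.
Mean offspring μ = 11/45 + 2·7/10 = 74/45 > 1 (supercritical), so q < 1. The extinction probability is the smaller root: q = (1/18)/(7/10) = 5/63.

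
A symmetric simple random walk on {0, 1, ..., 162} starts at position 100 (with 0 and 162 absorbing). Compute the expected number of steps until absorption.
E[τ | X_0 = 100] = 6200

Let v_k = E[τ | X_0 = k]. Boundary: v_0 = v_162 = 0. Recurrence: v_k = 1 + (v_{k-1} + v_{k+1})/2 for 1 ≤ k ≤ 161. The particular solution to v_k − (v_{k-1} + v_{k+1})/2 = 1 is v_k = −k^2. Adding homogeneous solution A + B k and matching boundaries gives v_k = k (162 − k). Substituting k = 100: v_100 = 100 · 62 = 6200.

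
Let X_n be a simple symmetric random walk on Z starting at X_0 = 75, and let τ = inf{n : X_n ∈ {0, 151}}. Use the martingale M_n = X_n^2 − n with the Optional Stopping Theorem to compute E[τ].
E[τ] = 5700

M_n = X_n^2 − n is a martingale (since E[X_{n+1}^2 | F_n] = X_n^2 + 1). By OST (τ has finite mean in a bounded region), E[M_τ] = E[M_0] = X_0^2 − 0 = 75^2 = 5625. Also E[M_τ] = E[X_τ^2] − E[τ]. The walk exits at 0 or 151, with P(hit 151 first) = 75/151, so E[X_τ^2] = 151^2 · 75/151 + 0 = 11325. Thus E[τ] = E[X_τ^2] − E[M_τ] = 11325 − 5625 = 5700 = 75(151 − 75) = 5700.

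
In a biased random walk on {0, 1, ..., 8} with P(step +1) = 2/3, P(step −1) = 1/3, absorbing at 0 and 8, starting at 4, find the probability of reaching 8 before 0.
P(hit 8 before 0) = (1 − (1/2)^4) / (1 − (1/2)^8) = 16/17

Let u_k denote P(reach 8 before 0 | start at k). Boundary: u_0 = 0, u_8 = 1. Recurrence: u_k = 2/3·u_{k+1} + 1/3·u_{k-1} for 1 ≤ k ≤ 7. Try u_k = A + B·r^k with r = q/p = (1/3)/(2/3) = 1/2. Substitution satisfies the recurrence; boundary conditions give:
  u_k = (1 − r^k) / (1 − r^N) = (1 − (1/2)^4) / (1 − (1/2)^8) = 16/17.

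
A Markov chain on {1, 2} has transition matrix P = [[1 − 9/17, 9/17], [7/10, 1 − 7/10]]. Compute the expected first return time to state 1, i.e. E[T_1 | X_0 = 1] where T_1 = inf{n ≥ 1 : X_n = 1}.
E[T_1 | X_0 = 1] = 1/π_1 = 209/119

For an irreducible recurrent Markov chain with stationary distribution π, E[T_i | X_0 = i] = 1/π_i (Kac's formula). Here π_1 = (7/10)/(9/17 + 7/10) = (7/10)/(209/170) = 119/209, so E[T_1 | X_0 = 1] = 1/π_1 = (9/17 + 7/10)/(7/10) = (209/170)/(7/10) = 209/119.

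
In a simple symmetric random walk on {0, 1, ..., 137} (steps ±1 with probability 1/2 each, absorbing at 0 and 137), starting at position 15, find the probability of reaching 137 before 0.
P(hit 137 before 0) = 15/137

Let u_k = P(hit 137 before 0 | start at k). Then u_0 = 0, u_137 = 1, and u_k = u_{k-1}/2 + u_{k+1}/2 for 1 ≤ k ≤ 136. This harmonic recurrence is solved by u_k = k/137, giving u_15 = 15/137.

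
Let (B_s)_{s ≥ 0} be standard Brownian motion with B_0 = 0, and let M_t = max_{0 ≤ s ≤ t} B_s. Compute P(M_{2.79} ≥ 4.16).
P(M_{2.79} ≥ 4.16) = 2·P(B_{2.79} ≥ 4.16) = 2(1 − Φ(4.16/√2.79)) ≈ 0.0128

By the reflection principle for Brownian motion, P(M_t ≥ a) = 2 · P(B_t ≥ a) for a ≥ 0. Since B_t ~ N(0, t), P(B_t ≥ 4.16) = 1 − Φ(4.16/√t) = 1 − Φ(4.16/√2.79) = 1 − Φ(2.4905). So
  P(M_{2.79} ≥ 4.16) = 2(1 − Φ(2.4905)) ≈ 0.0128.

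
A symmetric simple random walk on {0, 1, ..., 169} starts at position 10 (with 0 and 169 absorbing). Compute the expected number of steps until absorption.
E[τ | X_0 = 10] = 1590

Let v_k = E[τ | X_0 = k]. Boundary: v_0 = v_169 = 0. Recurrence: v_k = 1 + (v_{k-1} + v_{k+1})/2 for 1 ≤ k ≤ 168. The particular solution to v_k − (v_{k-1} + v_{k+1})/2 = 1 is v_k = −k^2. Adding homogeneous solution A + B k and matching boundaries gives v_k = k (169 − k). Substituting k = 10: v_10 = 10 · 159 = 1590.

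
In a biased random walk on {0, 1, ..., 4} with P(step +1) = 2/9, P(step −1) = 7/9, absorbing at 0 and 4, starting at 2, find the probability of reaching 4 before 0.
P(hit 4 before 0) = (1 − (7/2)^2) / (1 − (7/2)^4) = 4/53

Let u_k denote P(reach 4 before 0 | start at k). Boundary: u_0 = 0, u_4 = 1. Recurrence: u_k = 2/9·u_{k+1} + 7/9·u_{k-1} for 1 ≤ k ≤ 3. Try u_k = A + B·r^k with r = q/p = (7/9)/(2/9) = 7/2. Substitution satisfies the recurrence; boundary conditions give:
  u_k = (1 − r^k) / (1 − r^N) = (1 − (7/2)^2) / (1 − (7/2)^4) = 4/53.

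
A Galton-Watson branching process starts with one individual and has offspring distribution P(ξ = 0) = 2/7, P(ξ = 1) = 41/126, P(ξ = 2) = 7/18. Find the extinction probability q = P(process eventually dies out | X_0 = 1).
q = 36/49

The pgf is f(s) = 2/7 + 41/126·s + 7/18·s². The extinction probability q is the smallest fixed point of f in [0, 1]. Setting s = f(s):
  7/18·s² + (41/126 − 1)·s + 2/7 = 0
  7/18·s² − (2/7 + 7/18)·s + 2/7 = 0
which factors as (s − 1)·(7/18·s − 2/7) = 0, giving roots s = 1 and s = (2/7)/(7/18) = 36/49.
Mean offspring μ = 41/126 + 2·7/18 = 139/126 > 1 (supercritical), so q < 1. The extinction probability is the smaller root: q = (2/7)/(7/18) = 36/49.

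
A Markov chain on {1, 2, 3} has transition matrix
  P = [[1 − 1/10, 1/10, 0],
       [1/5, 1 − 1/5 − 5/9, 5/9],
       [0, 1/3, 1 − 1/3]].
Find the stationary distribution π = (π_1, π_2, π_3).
π = (3/7, 3/14, 5/14)

This is a birth-death chain on three states, which satisfies detailed balance: π_1 · P_{12} = π_2 · P_{21} and π_2 · P_{23} = π_3 · P_{32}.
From π_1 · 1/10 = π_2 · 1/5: π_2/π_1 = (1/10)/(1/5) = 1/2.
From π_2 · 5/9 = π_3 · 1/3: π_3/π_2 = (5/9)/(1/3) = 5/3.
Take π_1 proportional to 1; then unnormalized π = (1, 1/2, 5/6). Normalize by dividing by the sum 7/3:
  π = (3/7, 3/14, 5/14).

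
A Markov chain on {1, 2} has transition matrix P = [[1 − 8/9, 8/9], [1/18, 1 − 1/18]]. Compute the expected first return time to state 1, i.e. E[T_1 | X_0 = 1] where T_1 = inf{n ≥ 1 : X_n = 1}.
E[T_1 | X_0 = 1] = 1/π_1 = 17

For an irreducible recurrent Markov chain with stationary distribution π, E[T_i | X_0 = i] = 1/π_i (Kac's formula). Here π_1 = (1/18)/(8/9 + 1/18) = (1/18)/(17/18) = 1/17, so E[T_1 | X_0 = 1] = 1/π_1 = (8/9 + 1/18)/(1/18) = (17/18)/(1/18) = 17.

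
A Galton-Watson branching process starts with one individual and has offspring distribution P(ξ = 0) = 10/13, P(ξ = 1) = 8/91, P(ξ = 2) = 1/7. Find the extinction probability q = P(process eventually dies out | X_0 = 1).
q = 1

Mean offspring μ = 0·10/13 + 1·8/91 + 2·1/7 = 34/91 ≤ 1. For μ ≤ 1 with offspring not concentrated at 1, the Galton-Watson process goes extinct almost surely, so q = 1.
(Algebraic check: The pgf is f(s) = 10/13 + 8/91·s + 1/7·s². The extinction probability q is the smallest fixed point of f in [0, 1]. Setting s = f(s):
  1/7·s² + (8/91 − 1)·s + 10/13 = 0
  1/7·s² − (10/13 + 1/7)·s + 10/13 = 0
which factors as (s − 1)·(1/7·s − 10/13) = 0, giving roots s = 1 and s = (10/13)/(1/7) = 70/13. Since 70/13 ≥ 1, the smallest root in [0, 1] is s = 1.)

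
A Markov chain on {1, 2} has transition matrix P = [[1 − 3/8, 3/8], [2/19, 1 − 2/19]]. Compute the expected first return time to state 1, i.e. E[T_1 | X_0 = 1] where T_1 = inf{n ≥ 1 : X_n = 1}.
E[T_1 | X_0 = 1] = 1/π_1 = 73/16

For an irreducible recurrent Markov chain with stationary distribution π, E[T_i | X_0 = i] = 1/π_i (Kac's formula). Here π_1 = (2/19)/(3/8 + 2/19) = (2/19)/(73/152) = 16/73, so E[T_1 | X_0 = 1] = 1/π_1 = (3/8 + 2/19)/(2/19) = (73/152)/(2/19) = 73/16.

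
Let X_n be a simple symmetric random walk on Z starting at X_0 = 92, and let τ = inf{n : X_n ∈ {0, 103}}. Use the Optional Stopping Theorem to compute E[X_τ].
E[X_τ] = 92

X_n is a martingale and τ is a bounded-mean stopping time (indeed τ is finite a.s. with bounded expectation since the walk is in a bounded region). By the OST, E[X_τ] = E[X_0] = 92. Equivalently: E[X_τ] = 103 · P(hit 103 first) + 0 · P(hit 0 first) = 103 · (92/103) = 92.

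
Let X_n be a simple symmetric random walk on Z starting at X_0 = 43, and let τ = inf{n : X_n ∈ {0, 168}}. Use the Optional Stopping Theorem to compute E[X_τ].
E[X_τ] = 43

X_n is a martingale and τ is a bounded-mean stopping time (indeed τ is finite a.s. with bounded expectation since the walk is in a bounded region). By the OST, E[X_τ] = E[X_0] = 43. Equivalently: E[X_τ] = 168 · P(hit 168 first) + 0 · P(hit 0 first) = 168 · (43/168) = 43.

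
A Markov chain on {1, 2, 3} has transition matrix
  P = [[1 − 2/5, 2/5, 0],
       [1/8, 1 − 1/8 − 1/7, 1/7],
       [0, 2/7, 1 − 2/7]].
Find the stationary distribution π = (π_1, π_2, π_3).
π = (5/29, 16/29, 8/29)

This is a birth-death chain on three states, which satisfies detailed balance: π_1 · P_{12} = π_2 · P_{21} and π_2 · P_{23} = π_3 · P_{32}.
From π_1 · 2/5 = π_2 · 1/8: π_2/π_1 = (2/5)/(1/8) = 16/5.
From π_2 · 1/7 = π_3 · 2/7: π_3/π_2 = (1/7)/(2/7) = 1/2.
Take π_1 proportional to 1; then unnormalized π = (1, 16/5, 8/5). Normalize by dividing by the sum 29/5:
  π = (5/29, 16/29, 8/29).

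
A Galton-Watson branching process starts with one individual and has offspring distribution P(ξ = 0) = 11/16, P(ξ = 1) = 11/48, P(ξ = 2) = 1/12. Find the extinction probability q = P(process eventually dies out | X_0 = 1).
q = 1

Mean offspring μ = 0·11/16 + 1·11/48 + 2·1/12 = 19/48 ≤ 1. For μ ≤ 1 with offspring not concentrated at 1, the Galton-Watson process goes extinct almost surely, so q = 1.
(Algebraic check: The pgf is f(s) = 11/16 + 11/48·s + 1/12·s². The extinction probability q is the smallest fixed point of f in [0, 1]. Setting s = f(s):
  1/12·s² + (11/48 − 1)·s + 11/16 = 0
  1/12·s² − (11/16 + 1/12)·s + 11/16 = 0
which factors as (s − 1)·(1/12·s − 11/16) = 0, giving roots s = 1 and s = (11/16)/(1/12) = 33/4. Since 33/4 ≥ 1, the smallest root in [0, 1] is s = 1.)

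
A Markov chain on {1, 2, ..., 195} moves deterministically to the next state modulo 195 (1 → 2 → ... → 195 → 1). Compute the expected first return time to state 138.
E[T_138 | X_0 = 138] = 195

The chain cycles deterministically, so starting at state 138 it returns in exactly 195 steps. Equivalently, the stationary distribution is uniform π_j = 1/195 for every state j, so by Kac's formula E[T_138] = 1/π_138 = 195.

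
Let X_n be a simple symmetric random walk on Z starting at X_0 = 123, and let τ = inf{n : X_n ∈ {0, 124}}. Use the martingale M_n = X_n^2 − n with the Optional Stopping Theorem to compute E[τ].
E[τ] = 123

M_n = X_n^2 − n is a martingale (since E[X_{n+1}^2 | F_n] = X_n^2 + 1). By OST (τ has finite mean in a bounded region), E[M_τ] = E[M_0] = X_0^2 − 0 = 123^2 = 15129. Also E[M_τ] = E[X_τ^2] − E[τ]. The walk exits at 0 or 124, with P(hit 124 first) = 123/124, so E[X_τ^2] = 124^2 · 123/124 + 0 = 15252. Thus E[τ] = E[X_τ^2] − E[M_τ] = 15252 − 15129 = 123 = 123(124 − 123) = 123.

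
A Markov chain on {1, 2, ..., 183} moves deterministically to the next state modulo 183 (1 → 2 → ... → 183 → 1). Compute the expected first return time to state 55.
E[T_55 | X_0 = 55] = 183

The chain cycles deterministically, so starting at state 55 it returns in exactly 183 steps. Equivalently, the stationary distribution is uniform π_j = 1/183 for every state j, so by Kac's formula E[T_55] = 1/π_55 = 183.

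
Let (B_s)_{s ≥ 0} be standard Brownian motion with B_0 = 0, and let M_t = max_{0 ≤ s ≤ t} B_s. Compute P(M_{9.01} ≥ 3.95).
P(M_{9.01} ≥ 3.95) = 2·P(B_{9.01} ≥ 3.95) = 2(1 − Φ(3.95/√9.01)) ≈ 0.1882

By the reflection principle for Brownian motion, P(M_t ≥ a) = 2 · P(B_t ≥ a) for a ≥ 0. Since B_t ~ N(0, t), P(B_t ≥ 3.95) = 1 − Φ(3.95/√t) = 1 − Φ(3.95/√9.01) = 1 − Φ(1.3159). So
  P(M_{9.01} ≥ 3.95) = 2(1 − Φ(1.3159)) ≈ 0.1882.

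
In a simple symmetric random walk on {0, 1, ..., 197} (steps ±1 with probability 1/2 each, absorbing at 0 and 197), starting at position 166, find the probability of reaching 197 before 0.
P(hit 197 before 0) = 166/197

Let u_k = P(hit 197 before 0 | start at k). Then u_0 = 0, u_197 = 1, and u_k = u_{k-1}/2 + u_{k+1}/2 for 1 ≤ k ≤ 196. This harmonic recurrence is solved by u_k = k/197, giving u_166 = 166/197.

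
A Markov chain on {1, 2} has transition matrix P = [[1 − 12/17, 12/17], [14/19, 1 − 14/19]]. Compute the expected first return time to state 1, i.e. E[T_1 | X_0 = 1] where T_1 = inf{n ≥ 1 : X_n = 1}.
E[T_1 | X_0 = 1] = 1/π_1 = 233/119

For an irreducible recurrent Markov chain with stationary distribution π, E[T_i | X_0 = i] = 1/π_i (Kac's formula). Here π_1 = (14/19)/(12/17 + 14/19) = (14/19)/(466/323) = 119/233, so E[T_1 | X_0 = 1] = 1/π_1 = (12/17 + 14/19)/(14/19) = (466/323)/(14/19) = 233/119.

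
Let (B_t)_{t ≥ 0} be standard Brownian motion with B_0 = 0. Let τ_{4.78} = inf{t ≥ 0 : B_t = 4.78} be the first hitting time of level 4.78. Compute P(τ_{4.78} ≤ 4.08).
P(τ_{4.78} ≤ 4.08) = 2(1 − Φ(4.78/√4.08)) = 2(1 − Φ(2.3665)) ≈ 0.0180

By the reflection principle for standard BM, P(τ_b ≤ t) = 2 · P(B_t ≥ b). Since B_t ~ N(0, t), P(B_t ≥ 4.78) = 1 − Φ(4.78/√t) = 1 − Φ(4.78/√4.08) = 1 − Φ(2.3665) ≈ 0.00898. Doubling: P(τ_{4.78} ≤ 4.08) ≈ 2 · 0.00898 = 0.01796 ≈ 0.0180.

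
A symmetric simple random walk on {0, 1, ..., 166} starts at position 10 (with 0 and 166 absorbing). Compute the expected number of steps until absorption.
E[τ | X_0 = 10] = 1560

Let v_k = E[τ | X_0 = k]. Boundary: v_0 = v_166 = 0. Recurrence: v_k = 1 + (v_{k-1} + v_{k+1})/2 for 1 ≤ k ≤ 165. The particular solution to v_k − (v_{k-1} + v_{k+1})/2 = 1 is v_k = −k^2. Adding homogeneous solution A + B k and matching boundaries gives v_k = k (166 − k). Substituting k = 10: v_10 = 10 · 156 = 1560.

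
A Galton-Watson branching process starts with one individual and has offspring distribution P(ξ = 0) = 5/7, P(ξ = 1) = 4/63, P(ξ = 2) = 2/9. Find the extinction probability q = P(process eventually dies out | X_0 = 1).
q = 1

Mean offspring μ = 0·5/7 + 1·4/63 + 2·2/9 = 32/63 ≤ 1. For μ ≤ 1 with offspring not concentrated at 1, the Galton-Watson process goes extinct almost surely, so q = 1.
(Algebraic check: The pgf is f(s) = 5/7 + 4/63·s + 2/9·s². The extinction probability q is the smallest fixed point of f in [0, 1]. Setting s = f(s):
  2/9·s² + (4/63 − 1)·s + 5/7 = 0
  2/9·s² − (5/7 + 2/9)·s + 5/7 = 0
which factors as (s − 1)·(2/9·s − 5/7) = 0, giving roots s = 1 and s = (5/7)/(2/9) = 45/14. Since 45/14 ≥ 1, the smallest root in [0, 1] is s = 1.)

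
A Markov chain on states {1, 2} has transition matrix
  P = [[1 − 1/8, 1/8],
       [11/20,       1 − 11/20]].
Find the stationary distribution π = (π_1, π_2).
π_1 = 22/27, π_2 = 5/27

Solve πP = π with π_1 + π_2 = 1. From πP = π: π_1 · (1 − 1/8) + π_2 · 11/20 = π_1 ⇒ π_2 · 11/20 = π_1 · 1/8 ⇒ π_2/π_1 = (1/8)/(11/20) = 5/22. Together with π_1 + π_2 = 1:
  π_1 = (11/20)/(1/8 + 11/20) = (11/20)/(27/40) = 22/27,
  π_2 = (1/8)/(1/8 + 11/20) = (1/8)/(27/40) = 5/27.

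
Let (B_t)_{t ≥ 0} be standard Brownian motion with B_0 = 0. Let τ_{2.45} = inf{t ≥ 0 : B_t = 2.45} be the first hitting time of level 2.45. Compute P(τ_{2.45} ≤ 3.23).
P(τ_{2.45} ≤ 3.23) = 2(1 − Φ(2.45/√3.23)) = 2(1 − Φ(1.3632)) ≈ 0.1728

By the reflection principle for standard BM, P(τ_b ≤ t) = 2 · P(B_t ≥ b). Since B_t ~ N(0, t), P(B_t ≥ 2.45) = 1 − Φ(2.45/√t) = 1 − Φ(2.45/√3.23) = 1 − Φ(1.3632) ≈ 0.08641. Doubling: P(τ_{2.45} ≤ 3.23) ≈ 2 · 0.08641 = 0.17282 ≈ 0.1728.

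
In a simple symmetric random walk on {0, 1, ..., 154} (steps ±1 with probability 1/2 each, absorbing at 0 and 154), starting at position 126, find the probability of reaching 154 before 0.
P(hit 154 before 0) = 126/154 = 9/11

Let u_k = P(hit 154 before 0 | start at k). Then u_0 = 0, u_154 = 1, and u_k = u_{k-1}/2 + u_{k+1}/2 for 1 ≤ k ≤ 153. This harmonic recurrence is solved by u_k = k/154, giving u_126 = 126/154 = 9/11.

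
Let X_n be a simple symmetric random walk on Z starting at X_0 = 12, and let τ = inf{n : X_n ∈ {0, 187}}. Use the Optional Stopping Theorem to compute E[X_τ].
E[X_τ] = 12

X_n is a martingale and τ is a bounded-mean stopping time (indeed τ is finite a.s. with bounded expectation since the walk is in a bounded region). By the OST, E[X_τ] = E[X_0] = 12. Equivalently: E[X_τ] = 187 · P(hit 187 first) + 0 · P(hit 0 first) = 187 · (12/187) = 12.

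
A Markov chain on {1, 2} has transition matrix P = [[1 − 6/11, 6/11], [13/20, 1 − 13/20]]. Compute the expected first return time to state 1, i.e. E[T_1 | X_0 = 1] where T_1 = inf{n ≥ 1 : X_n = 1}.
E[T_1 | X_0 = 1] = 1/π_1 = 263/143

For an irreducible recurrent Markov chain with stationary distribution π, E[T_i | X_0 = i] = 1/π_i (Kac's formula). Here π_1 = (13/20)/(6/11 + 13/20) = (13/20)/(263/220) = 143/263, so E[T_1 | X_0 = 1] = 1/π_1 = (6/11 + 13/20)/(13/20) = (263/220)/(13/20) = 263/143.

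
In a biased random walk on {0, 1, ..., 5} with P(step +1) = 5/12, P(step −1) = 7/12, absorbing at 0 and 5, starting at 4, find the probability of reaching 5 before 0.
P(hit 5 before 0) = (1 − (7/5)^4) / (1 − (7/5)^5) = 4440/6841

Let u_k denote P(reach 5 before 0 | start at k). Boundary: u_0 = 0, u_5 = 1. Recurrence: u_k = 5/12·u_{k+1} + 7/12·u_{k-1} for 1 ≤ k ≤ 4. Try u_k = A + B·r^k with r = q/p = (7/12)/(5/12) = 7/5. Substitution satisfies the recurrence; boundary conditions give:
  u_k = (1 − r^k) / (1 − r^N) = (1 − (7/5)^4) / (1 − (7/5)^5) = 4440/6841.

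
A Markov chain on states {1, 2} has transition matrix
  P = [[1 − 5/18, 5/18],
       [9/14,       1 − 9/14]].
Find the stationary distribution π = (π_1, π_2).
π_1 = 81/116, π_2 = 35/116

Solve πP = π with π_1 + π_2 = 1. From πP = π: π_1 · (1 − 5/18) + π_2 · 9/14 = π_1 ⇒ π_2 · 9/14 = π_1 · 5/18 ⇒ π_2/π_1 = (5/18)/(9/14) = 35/81. Together with π_1 + π_2 = 1:
  π_1 = (9/14)/(5/18 + 9/14) = (9/14)/(58/63) = 81/116,
  π_2 = (5/18)/(5/18 + 9/14) = (5/18)/(58/63) = 35/116.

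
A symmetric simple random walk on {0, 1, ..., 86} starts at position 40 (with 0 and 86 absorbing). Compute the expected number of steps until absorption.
E[τ | X_0 = 40] = 1840

Let v_k = E[τ | X_0 = k]. Boundary: v_0 = v_86 = 0. Recurrence: v_k = 1 + (v_{k-1} + v_{k+1})/2 for 1 ≤ k ≤ 85. The particular solution to v_k − (v_{k-1} + v_{k+1})/2 = 1 is v_k = −k^2. Adding homogeneous solution A + B k and matching boundaries gives v_k = k (86 − k). Substituting k = 40: v_40 = 40 · 46 = 1840.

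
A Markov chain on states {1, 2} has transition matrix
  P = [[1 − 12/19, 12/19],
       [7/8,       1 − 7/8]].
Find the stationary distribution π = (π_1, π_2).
π_1 = 133/229, π_2 = 96/229

Solve πP = π with π_1 + π_2 = 1. From πP = π: π_1 · (1 − 12/19) + π_2 · 7/8 = π_1 ⇒ π_2 · 7/8 = π_1 · 12/19 ⇒ π_2/π_1 = (12/19)/(7/8) = 96/133. Together with π_1 + π_2 = 1:
  π_1 = (7/8)/(12/19 + 7/8) = (7/8)/(229/152) = 133/229,
  π_2 = (12/19)/(12/19 + 7/8) = (12/19)/(229/152) = 96/229.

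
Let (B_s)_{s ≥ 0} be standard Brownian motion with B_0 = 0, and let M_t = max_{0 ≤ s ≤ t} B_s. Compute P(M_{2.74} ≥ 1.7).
P(M_{2.74} ≥ 1.7) = 2·P(B_{2.74} ≥ 1.7) = 2(1 − Φ(1.7/√2.74)) ≈ 0.3044

By the reflection principle for Brownian motion, P(M_t ≥ a) = 2 · P(B_t ≥ a) for a ≥ 0. Since B_t ~ N(0, t), P(B_t ≥ 1.7) = 1 − Φ(1.7/√t) = 1 − Φ(1.7/√2.74) = 1 − Φ(1.0270). So
  P(M_{2.74} ≥ 1.7) = 2(1 − Φ(1.0270)) ≈ 0.3044.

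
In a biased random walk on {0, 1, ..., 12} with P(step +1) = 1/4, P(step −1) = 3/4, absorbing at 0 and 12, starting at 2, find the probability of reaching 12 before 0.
P(hit 12 before 0) = (1 − (3)^2) / (1 − (3)^12) = 1/66430

Let u_k denote P(reach 12 before 0 | start at k). Boundary: u_0 = 0, u_12 = 1. Recurrence: u_k = 1/4·u_{k+1} + 3/4·u_{k-1} for 1 ≤ k ≤ 11. Try u_k = A + B·r^k with r = q/p = (3/4)/(1/4) = 3. Substitution satisfies the recurrence; boundary conditions give:
  u_k = (1 − r^k) / (1 − r^N) = (1 − (3)^2) / (1 − (3)^12) = 1/66430.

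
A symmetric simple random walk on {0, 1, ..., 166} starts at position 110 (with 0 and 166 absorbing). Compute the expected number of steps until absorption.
E[τ | X_0 = 110] = 6160

Let v_k = E[τ | X_0 = k]. Boundary: v_0 = v_166 = 0. Recurrence: v_k = 1 + (v_{k-1} + v_{k+1})/2 for 1 ≤ k ≤ 165. The particular solution to v_k − (v_{k-1} + v_{k+1})/2 = 1 is v_k = −k^2. Adding homogeneous solution A + B k and matching boundaries gives v_k = k (166 − k). Substituting k = 110: v_110 = 110 · 56 = 6160.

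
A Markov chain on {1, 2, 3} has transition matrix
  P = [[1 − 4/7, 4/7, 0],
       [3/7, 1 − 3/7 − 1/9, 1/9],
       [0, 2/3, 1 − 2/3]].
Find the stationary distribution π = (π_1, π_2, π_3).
π = (9/23, 12/23, 2/23)

This is a birth-death chain on three states, which satisfies detailed balance: π_1 · P_{12} = π_2 · P_{21} and π_2 · P_{23} = π_3 · P_{32}.
From π_1 · 4/7 = π_2 · 3/7: π_2/π_1 = (4/7)/(3/7) = 4/3.
From π_2 · 1/9 = π_3 · 2/3: π_3/π_2 = (1/9)/(2/3) = 1/6.
Take π_1 proportional to 1; then unnormalized π = (1, 4/3, 2/9). Normalize by dividing by the sum 23/9:
  π = (9/23, 12/23, 2/23).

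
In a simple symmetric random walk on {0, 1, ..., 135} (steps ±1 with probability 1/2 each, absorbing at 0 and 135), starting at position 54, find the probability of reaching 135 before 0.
P(hit 135 before 0) = 54/135 = 2/5

Let u_k = P(hit 135 before 0 | start at k). Then u_0 = 0, u_135 = 1, and u_k = u_{k-1}/2 + u_{k+1}/2 for 1 ≤ k ≤ 134. This harmonic recurrence is solved by u_k = k/135, giving u_54 = 54/135 = 2/5.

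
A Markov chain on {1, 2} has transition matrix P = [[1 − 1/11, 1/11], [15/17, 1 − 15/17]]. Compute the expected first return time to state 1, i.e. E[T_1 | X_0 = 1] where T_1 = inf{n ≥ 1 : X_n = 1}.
E[T_1 | X_0 = 1] = 1/π_1 = 182/165

For an irreducible recurrent Markov chain with stationary distribution π, E[T_i | X_0 = i] = 1/π_i (Kac's formula). Here π_1 = (15/17)/(1/11 + 15/17) = (15/17)/(182/187) = 165/182, so E[T_1 | X_0 = 1] = 1/π_1 = (1/11 + 15/17)/(15/17) = (182/187)/(15/17) = 182/165.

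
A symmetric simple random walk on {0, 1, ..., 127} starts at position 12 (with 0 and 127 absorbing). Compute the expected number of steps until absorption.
E[τ | X_0 = 12] = 1380

Let v_k = E[τ | X_0 = k]. Boundary: v_0 = v_127 = 0. Recurrence: v_k = 1 + (v_{k-1} + v_{k+1})/2 for 1 ≤ k ≤ 126. The particular solution to v_k − (v_{k-1} + v_{k+1})/2 = 1 is v_k = −k^2. Adding homogeneous solution A + B k and matching boundaries gives v_k = k (127 − k). Substituting k = 12: v_12 = 12 · 115 = 1380.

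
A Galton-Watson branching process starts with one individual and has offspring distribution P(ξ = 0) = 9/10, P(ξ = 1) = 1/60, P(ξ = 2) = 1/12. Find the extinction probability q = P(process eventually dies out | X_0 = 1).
q = 1

Mean offspring μ = 0·9/10 + 1·1/60 + 2·1/12 = 11/60 ≤ 1. For μ ≤ 1 with offspring not concentrated at 1, the Galton-Watson process goes extinct almost surely, so q = 1.
(Algebraic check: The pgf is f(s) = 9/10 + 1/60·s + 1/12·s². The extinction probability q is the smallest fixed point of f in [0, 1]. Setting s = f(s):
  1/12·s² + (1/60 − 1)·s + 9/10 = 0
  1/12·s² − (9/10 + 1/12)·s + 9/10 = 0
which factors as (s − 1)·(1/12·s − 9/10) = 0, giving roots s = 1 and s = (9/10)/(1/12) = 54/5. Since 54/5 ≥ 1, the smallest root in [0, 1] is s = 1.)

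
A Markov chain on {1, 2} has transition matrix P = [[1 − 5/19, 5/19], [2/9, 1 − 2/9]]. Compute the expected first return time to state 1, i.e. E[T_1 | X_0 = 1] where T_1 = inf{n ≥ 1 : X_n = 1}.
E[T_1 | X_0 = 1] = 1/π_1 = 83/38

For an irreducible recurrent Markov chain with stationary distribution π, E[T_i | X_0 = i] = 1/π_i (Kac's formula). Here π_1 = (2/9)/(5/19 + 2/9) = (2/9)/(83/171) = 38/83, so E[T_1 | X_0 = 1] = 1/π_1 = (5/19 + 2/9)/(2/9) = (83/171)/(2/9) = 83/38.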